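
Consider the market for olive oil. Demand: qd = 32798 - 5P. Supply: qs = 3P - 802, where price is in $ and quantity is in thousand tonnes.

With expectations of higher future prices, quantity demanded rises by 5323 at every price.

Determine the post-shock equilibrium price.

4865.375

Original equilibrium: 32798 - 5P = 3P - 802 gives 33600 = 8P, so P = 4200 and q = 11798.
The new curves are qd = 38121 - 5P (demand) and qs = 3P - 802 (supply).
Setting them equal: 38121 - 5P = 3P - 802 → 38923 = 8P, so P = 4865.375 and q = 13794.125.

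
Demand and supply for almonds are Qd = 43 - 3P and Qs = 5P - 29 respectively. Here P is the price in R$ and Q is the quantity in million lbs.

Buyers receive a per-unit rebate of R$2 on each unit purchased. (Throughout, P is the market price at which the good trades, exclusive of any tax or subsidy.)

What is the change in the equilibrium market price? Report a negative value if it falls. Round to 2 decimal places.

+0.75

Before the shock: 43 - 3P = 5P - 29 ⇒ 72 = 8P ⇒ P = 9, Q = 16.
Since buyers' out-of-pocket price is the market price minus the rebate, the effective demand curve becomes Qd = 49 - 3P.
Clearing the new market: 49 - 3P = 5P - 29, so P = 9.75 and Q = 19.75.
ΔP = 9.75 − 9 = +0.75.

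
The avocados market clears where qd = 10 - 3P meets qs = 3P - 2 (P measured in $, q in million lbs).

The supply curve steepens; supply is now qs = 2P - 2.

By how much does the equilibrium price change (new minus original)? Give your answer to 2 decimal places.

+0.40

Before the shock: 10 - 3P = 3P - 2 ⇒ 12 = 6P ⇒ P = 2, q = 4.
The shock moves the curves to qd = 10 - 3P and qs = 2P - 2.
Equate the new curves: 10 - 3P = 2P - 2, giving 12 = 5P, P = 2.4, q = 2.8.
ΔP = 2.4 − 2 = +0.40.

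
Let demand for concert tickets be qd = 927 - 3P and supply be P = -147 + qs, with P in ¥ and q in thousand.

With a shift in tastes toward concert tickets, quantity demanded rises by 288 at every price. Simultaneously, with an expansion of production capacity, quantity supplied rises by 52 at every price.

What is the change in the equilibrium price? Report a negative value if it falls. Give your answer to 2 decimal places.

+59.00

Before the shock: 927 - 3P = P + 147 ⇒ 780 = 4P ⇒ P = 195, q = 342.
The new curves are qd = 1215 - 3P (demand) and qs = P + 199 (supply).
Clearing the new market: 1215 - 3P = P + 199, so P = 254 and q = 453.
ΔP = 254 − 195 = +59.00.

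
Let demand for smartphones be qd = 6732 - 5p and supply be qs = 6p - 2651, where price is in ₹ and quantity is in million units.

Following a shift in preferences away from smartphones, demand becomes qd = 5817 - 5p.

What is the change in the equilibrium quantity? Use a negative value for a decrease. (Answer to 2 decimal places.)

Original equilibrium: 6732 - 5p = 6p - 2651 gives 9383 = 11p, so p = 853 and q = 2467.
The shock moves the curves to qd = 5817 - 5p and qs = 6p - 2651.
Equate the new curves: 5817 - 5p = 6p - 2651, giving 8468 = 11p, p = 8468/11 ≈ 769.8182, q = 21647/11 ≈ 1967.9091.
Δq = 1967.9091 − 2467 = -499.09.

-499.09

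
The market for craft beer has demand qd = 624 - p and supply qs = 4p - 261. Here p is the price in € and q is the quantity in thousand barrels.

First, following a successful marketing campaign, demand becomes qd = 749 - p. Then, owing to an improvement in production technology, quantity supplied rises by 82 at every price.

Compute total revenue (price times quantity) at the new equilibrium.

104567.04

Before the shock: 624 - p = 4p - 261 ⇒ 885 = 5p ⇒ p = 177, q = 447.
The new curves are qd = 749 - p (demand) and qs = 4p - 179 (supply).
Setting them equal: 749 - p = 4p - 179 → 928 = 5p, so p = 185.6 and q = 563.4.
New expenditure = 185.6 × 563.4 = 104567.04.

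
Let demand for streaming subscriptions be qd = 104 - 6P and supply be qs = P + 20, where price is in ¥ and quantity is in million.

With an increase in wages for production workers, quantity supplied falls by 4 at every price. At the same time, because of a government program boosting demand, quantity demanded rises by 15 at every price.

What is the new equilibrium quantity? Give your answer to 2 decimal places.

30.71

Solve the original market: 104 - 6P = P + 20, hence P = 12 and q = 32.
After the shift, demand is qd = 119 - 6P and supply is qs = P + 16.
Setting them equal: 119 - 6P = P + 16 → 103 = 7P, so P = 103/7 ≈ 14.7143 and q = 215/7 ≈ 30.7143.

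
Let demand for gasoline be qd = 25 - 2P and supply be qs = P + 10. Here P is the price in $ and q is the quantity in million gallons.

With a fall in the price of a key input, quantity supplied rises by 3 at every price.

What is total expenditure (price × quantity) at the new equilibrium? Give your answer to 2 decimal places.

68.00

Solve the original market: 25 - 2P = P + 10, hence P = 5 and q = 15.
After the shift, demand is qd = 25 - 2P and supply is qs = P + 13.
Setting them equal: 25 - 2P = P + 13 → 12 = 3P, so P = 4 and q = 17.
New expenditure = 4 × 17 = 68.00.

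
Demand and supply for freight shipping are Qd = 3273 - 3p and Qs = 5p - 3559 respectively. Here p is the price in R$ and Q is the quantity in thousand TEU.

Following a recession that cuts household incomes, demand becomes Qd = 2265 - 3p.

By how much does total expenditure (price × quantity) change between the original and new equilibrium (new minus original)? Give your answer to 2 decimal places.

-548226.00

Solve the original market: 3273 - 3p = 5p - 3559, hence p = 854 and Q = 711.
The shock moves the curves to Qd = 2265 - 3p and Qs = 5p - 3559.
Clearing the new market: 2265 - 3p = 5p - 3559, so p = 728 and Q = 81.
Expenditure moves from 854×711 = 607194 to 728×81 = 58968; change = -548226.00.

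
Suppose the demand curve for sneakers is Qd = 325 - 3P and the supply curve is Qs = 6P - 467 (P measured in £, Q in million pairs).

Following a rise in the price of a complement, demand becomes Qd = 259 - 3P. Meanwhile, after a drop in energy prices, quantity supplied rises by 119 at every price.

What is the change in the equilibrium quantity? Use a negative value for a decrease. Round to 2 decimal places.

-4.33

Before the shock: 325 - 3P = 6P - 467 ⇒ 792 = 9P ⇒ P = 88, Q = 61.
With the change applied: demand Qd = 259 - 3P, supply Qs = 6P - 348.
New equilibrium: 259 - 3P = 6P - 348 ⇒ 607 = 9P ⇒ P = 607/9 ≈ 67.4444, Q = 170/3 ≈ 56.6667.
ΔQ = 56.6667 − 61 = -4.33.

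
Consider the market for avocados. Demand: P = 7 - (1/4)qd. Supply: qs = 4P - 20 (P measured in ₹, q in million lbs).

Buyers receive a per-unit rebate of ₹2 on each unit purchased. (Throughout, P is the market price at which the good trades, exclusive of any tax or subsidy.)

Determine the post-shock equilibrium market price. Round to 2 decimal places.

Original equilibrium: 28 - 4P = 4P - 20 gives 48 = 8P, so P = 6 and q = 4.
Since buyers' out-of-pocket price is the market price minus the rebate, the effective demand curve becomes qd = 36 - 4P.
Clearing the new market: 36 - 4P = 4P - 20, so P = 7 and q = 8.

7.00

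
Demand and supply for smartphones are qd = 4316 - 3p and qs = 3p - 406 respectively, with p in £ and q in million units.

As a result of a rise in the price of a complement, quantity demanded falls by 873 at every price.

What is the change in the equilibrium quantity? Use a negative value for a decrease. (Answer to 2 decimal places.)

-436.50

Solve the original market: 4316 - 3p = 3p - 406, hence p = 787 and q = 1955.
The shock moves the curves to qd = 3443 - 3p and qs = 3p - 406.
Equate the new curves: 3443 - 3p = 3p - 406, giving 3849 = 6p, p = 641.5, q = 1518.5.
Δq = 1518.5 − 1955 = -436.50.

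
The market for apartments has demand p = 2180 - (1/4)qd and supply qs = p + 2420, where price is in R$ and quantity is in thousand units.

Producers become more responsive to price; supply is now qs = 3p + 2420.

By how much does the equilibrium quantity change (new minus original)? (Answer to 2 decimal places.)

+1440.00

Solve the original market: 8720 - 4p = p + 2420, hence p = 1260 and q = 3680.
The new curves are qd = 8720 - 4p (demand) and qs = 3p + 2420 (supply).
Clearing the new market: 8720 - 4p = 3p + 2420, so p = 900 and q = 5120.
Δq = 5120 − 3680 = +1440.00.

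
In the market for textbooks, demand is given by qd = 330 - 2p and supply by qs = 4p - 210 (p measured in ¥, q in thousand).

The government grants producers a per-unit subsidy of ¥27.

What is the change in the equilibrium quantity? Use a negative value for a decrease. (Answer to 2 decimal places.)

Solve the original market: 330 - 2p = 4p - 210, hence p = 90 and q = 150.
Since sellers receive the price plus the subsidy, the effective supply curve becomes qs = 4p - 102.
Clearing the new market: 330 - 2p = 4p - 102, so p = 72 and q = 186.
Δq = 186 − 150 = +36.00.

+36.00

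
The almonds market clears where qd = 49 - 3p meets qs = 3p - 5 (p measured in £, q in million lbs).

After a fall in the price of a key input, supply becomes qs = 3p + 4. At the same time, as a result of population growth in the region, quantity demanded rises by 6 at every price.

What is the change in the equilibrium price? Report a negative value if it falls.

Original equilibrium: 49 - 3p = 3p - 5 gives 54 = 6p, so p = 9 and q = 22.
After the shift, demand is qd = 55 - 3p and supply is qs = 3p + 4.
Equate the new curves: 55 - 3p = 3p + 4, giving 51 = 6p, p = 8.5, q = 29.5.
Δp = 8.5 − 9 = -0.5.

-0.5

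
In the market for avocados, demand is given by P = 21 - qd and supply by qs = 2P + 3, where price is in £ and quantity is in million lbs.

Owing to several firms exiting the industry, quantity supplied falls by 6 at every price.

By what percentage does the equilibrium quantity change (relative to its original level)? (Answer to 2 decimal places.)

Before the shock: 21 - P = 2P + 3 ⇒ 18 = 3P ⇒ P = 6, q = 15.
The shock moves the curves to qd = 21 - P and qs = 2P - 3.
New equilibrium: 21 - P = 2P - 3 ⇒ 24 = 3P ⇒ P = 8, q = 13.
%Δq = (13 − 15) / 15 × 100 = -13.33%.

-13.33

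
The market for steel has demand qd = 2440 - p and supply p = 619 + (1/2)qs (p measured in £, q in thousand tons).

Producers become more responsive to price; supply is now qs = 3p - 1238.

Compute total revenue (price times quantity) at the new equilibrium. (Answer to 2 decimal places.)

1398099.75

Before the shock: 2440 - p = 2p - 1238 ⇒ 3678 = 3p ⇒ p = 1226, q = 1214.
The new curves are qd = 2440 - p (demand) and qs = 3p - 1238 (supply).
Setting them equal: 2440 - p = 3p - 1238 → 3678 = 4p, so p = 919.5 and q = 1520.5.
New expenditure = 919.5 × 1520.5 = 1398099.75.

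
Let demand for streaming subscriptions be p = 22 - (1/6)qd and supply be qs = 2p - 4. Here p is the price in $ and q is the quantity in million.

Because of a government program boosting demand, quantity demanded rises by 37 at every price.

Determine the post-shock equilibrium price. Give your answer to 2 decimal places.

21.63

Solve the original market: 132 - 6p = 2p - 4, hence p = 17 and q = 30.
After the shift, demand is qd = 169 - 6p and supply is qs = 2p - 4.
Clearing the new market: 169 - 6p = 2p - 4, so p = 21.625 and q = 39.25.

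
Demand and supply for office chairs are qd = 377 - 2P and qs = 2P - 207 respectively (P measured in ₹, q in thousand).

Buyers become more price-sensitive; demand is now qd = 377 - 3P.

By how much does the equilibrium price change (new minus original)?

Original equilibrium: 377 - 2P = 2P - 207 gives 584 = 4P, so P = 146 and q = 85.
The new curves are qd = 377 - 3P (demand) and qs = 2P - 207 (supply).
Clearing the new market: 377 - 3P = 2P - 207, so P = 116.8 and q = 26.6.
ΔP = 116.8 − 146 = -29.2.

-29.2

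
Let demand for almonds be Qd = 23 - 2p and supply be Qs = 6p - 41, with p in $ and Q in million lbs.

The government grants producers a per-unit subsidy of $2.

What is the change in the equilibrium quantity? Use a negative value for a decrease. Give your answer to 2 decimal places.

Initially, 23 - 2p = 6p - 41, so 64 = 8p and p = 8, Q = 7.
Since sellers receive the price plus the subsidy, the effective supply curve becomes Qs = 6p - 29.
Setting them equal: 23 - 2p = 6p - 29 → 52 = 8p, so p = 6.5 and Q = 10.
ΔQ = 10 − 7 = +3.00.

+3.00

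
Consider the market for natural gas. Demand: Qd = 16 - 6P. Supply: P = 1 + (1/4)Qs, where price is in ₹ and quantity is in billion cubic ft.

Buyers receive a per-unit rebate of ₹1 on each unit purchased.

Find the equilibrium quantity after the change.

6.4

Initially, 16 - 6P = 4P - 4, so 20 = 10P and P = 2, Q = 4.
Since buyers' out-of-pocket price is the market price minus the rebate, the effective demand curve becomes Qd = 22 - 6P.
Setting them equal: 22 - 6P = 4P - 4 → 26 = 10P, so P = 2.6 and Q = 6.4.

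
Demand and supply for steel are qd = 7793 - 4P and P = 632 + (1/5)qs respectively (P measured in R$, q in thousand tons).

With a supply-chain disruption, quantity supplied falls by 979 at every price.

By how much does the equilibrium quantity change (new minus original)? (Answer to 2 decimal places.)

-435.11

Before the shock: 7793 - 4P = 5P - 3160 ⇒ 10953 = 9P ⇒ P = 1217, q = 2925.
After the shift, demand is qd = 7793 - 4P and supply is qs = 5P - 4139.
Setting them equal: 7793 - 4P = 5P - 4139 → 11932 = 9P, so P = 11932/9 ≈ 1325.7778 and q = 22409/9 ≈ 2489.8889.
Δq = 2489.8889 − 2925 = -435.11.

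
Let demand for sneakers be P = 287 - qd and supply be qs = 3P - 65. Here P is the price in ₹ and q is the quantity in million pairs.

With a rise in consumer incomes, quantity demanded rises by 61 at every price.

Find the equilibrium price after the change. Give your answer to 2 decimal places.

Original equilibrium: 287 - P = 3P - 65 gives 352 = 4P, so P = 88 and q = 199.
The new curves are qd = 348 - P (demand) and qs = 3P - 65 (supply).
Setting them equal: 348 - P = 3P - 65 → 413 = 4P, so P = 103.25 and q = 244.75.

103.25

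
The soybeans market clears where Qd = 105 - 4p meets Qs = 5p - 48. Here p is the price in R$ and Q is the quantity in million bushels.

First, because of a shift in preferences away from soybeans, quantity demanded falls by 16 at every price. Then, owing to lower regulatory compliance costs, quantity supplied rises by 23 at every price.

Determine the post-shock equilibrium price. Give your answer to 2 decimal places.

Before the shock: 105 - 4p = 5p - 48 ⇒ 153 = 9p ⇒ p = 17, Q = 37.
The new curves are Qd = 89 - 4p (demand) and Qs = 5p - 25 (supply).
Equate the new curves: 89 - 4p = 5p - 25, giving 114 = 9p, p = 38/3 ≈ 12.6667, Q = 115/3 ≈ 38.3333.

12.67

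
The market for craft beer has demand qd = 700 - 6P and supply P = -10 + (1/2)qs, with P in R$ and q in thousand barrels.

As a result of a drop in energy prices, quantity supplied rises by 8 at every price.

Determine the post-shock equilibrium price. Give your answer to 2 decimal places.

Original equilibrium: 700 - 6P = 2P + 20 gives 680 = 8P, so P = 85 and q = 190.
With the change applied: demand qd = 700 - 6P, supply qs = 2P + 28.
Clearing the new market: 700 - 6P = 2P + 28, so P = 84 and q = 196.

84.00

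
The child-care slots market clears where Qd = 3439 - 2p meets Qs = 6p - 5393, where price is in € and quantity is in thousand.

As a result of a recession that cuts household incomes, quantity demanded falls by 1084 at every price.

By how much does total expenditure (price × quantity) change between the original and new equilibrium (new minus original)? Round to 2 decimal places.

-954191.00

Before the shock: 3439 - 2p = 6p - 5393 ⇒ 8832 = 8p ⇒ p = 1104, Q = 1231.
The shock moves the curves to Qd = 2355 - 2p and Qs = 6p - 5393.
Setting them equal: 2355 - 2p = 6p - 5393 → 7748 = 8p, so p = 968.5 and Q = 418.
Expenditure moves from 1104×1231 = 1359024 to 968.5×418 = 404833; change = -954191.00.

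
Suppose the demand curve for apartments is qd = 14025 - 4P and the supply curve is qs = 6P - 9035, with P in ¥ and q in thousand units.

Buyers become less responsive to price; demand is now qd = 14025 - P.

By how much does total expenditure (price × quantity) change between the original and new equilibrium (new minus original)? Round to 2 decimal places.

Before the shock: 14025 - 4P = 6P - 9035 ⇒ 23060 = 10P ⇒ P = 2306, q = 4801.
The shock moves the curves to qd = 14025 - P and qs = 6P - 9035.
Setting them equal: 14025 - P = 6P - 9035 → 23060 = 7P, so P = 23060/7 ≈ 3294.2857 and q = 75115/7 ≈ 10730.7143.
Expenditure moves from 2306×4801 = 11071106 to 3294.2857×10730.7143 = 35350038.7755; change = +24278932.78.

+24278932.78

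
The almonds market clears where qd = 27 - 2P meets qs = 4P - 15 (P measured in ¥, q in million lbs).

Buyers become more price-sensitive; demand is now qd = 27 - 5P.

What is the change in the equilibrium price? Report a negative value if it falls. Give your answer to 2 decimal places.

-2.33

Before the shock: 27 - 2P = 4P - 15 ⇒ 42 = 6P ⇒ P = 7, q = 13.
After the shift, demand is qd = 27 - 5P and supply is qs = 4P - 15.
Clearing the new market: 27 - 5P = 4P - 15, so P = 14/3 ≈ 4.6667 and q = 11/3 ≈ 3.6667.
ΔP = 4.6667 − 7 = -2.33.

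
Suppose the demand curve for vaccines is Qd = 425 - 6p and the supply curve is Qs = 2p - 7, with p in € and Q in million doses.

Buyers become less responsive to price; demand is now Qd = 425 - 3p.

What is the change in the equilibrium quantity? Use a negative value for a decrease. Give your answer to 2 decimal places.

Original equilibrium: 425 - 6p = 2p - 7 gives 432 = 8p, so p = 54 and Q = 101.
With the change applied: demand Qd = 425 - 3p, supply Qs = 2p - 7.
Setting them equal: 425 - 3p = 2p - 7 → 432 = 5p, so p = 86.4 and Q = 165.8.
ΔQ = 165.8 − 101 = +64.80.

+64.80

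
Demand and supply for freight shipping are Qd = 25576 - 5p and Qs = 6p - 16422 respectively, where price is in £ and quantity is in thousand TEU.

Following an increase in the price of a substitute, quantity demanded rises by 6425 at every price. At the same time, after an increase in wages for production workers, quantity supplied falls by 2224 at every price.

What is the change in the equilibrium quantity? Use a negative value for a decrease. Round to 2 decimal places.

+2493.64

Initially, 25576 - 5p = 6p - 16422, so 41998 = 11p and p = 3818, Q = 6486.
The new curves are Qd = 32001 - 5p (demand) and Qs = 6p - 18646 (supply).
Setting them equal: 32001 - 5p = 6p - 18646 → 50647 = 11p, so p = 50647/11 ≈ 4604.2727 and Q = 98776/11 ≈ 8979.6364.
ΔQ = 8979.6364 − 6486 = +2493.64.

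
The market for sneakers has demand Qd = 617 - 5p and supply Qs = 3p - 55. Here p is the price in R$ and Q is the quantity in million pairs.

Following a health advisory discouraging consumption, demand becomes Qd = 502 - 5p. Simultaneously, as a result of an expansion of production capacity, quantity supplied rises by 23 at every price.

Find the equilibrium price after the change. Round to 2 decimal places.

Original equilibrium: 617 - 5p = 3p - 55 gives 672 = 8p, so p = 84 and Q = 197.
With the change applied: demand Qd = 502 - 5p, supply Qs = 3p - 32.
Clearing the new market: 502 - 5p = 3p - 32, so p = 66.75 and Q = 168.25.

66.75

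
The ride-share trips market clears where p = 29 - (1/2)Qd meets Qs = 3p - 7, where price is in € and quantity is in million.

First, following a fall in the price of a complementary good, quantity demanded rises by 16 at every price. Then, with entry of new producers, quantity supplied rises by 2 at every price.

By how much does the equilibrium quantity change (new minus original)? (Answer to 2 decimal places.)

+10.40

Original equilibrium: 58 - 2p = 3p - 7 gives 65 = 5p, so p = 13 and Q = 32.
The shock moves the curves to Qd = 74 - 2p and Qs = 3p - 5.
Setting them equal: 74 - 2p = 3p - 5 → 79 = 5p, so p = 15.8 and Q = 42.4.
ΔQ = 42.4 − 32 = +10.40.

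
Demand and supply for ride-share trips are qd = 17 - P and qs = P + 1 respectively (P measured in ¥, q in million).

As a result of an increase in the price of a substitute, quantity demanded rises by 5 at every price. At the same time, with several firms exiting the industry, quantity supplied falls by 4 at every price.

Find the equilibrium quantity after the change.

Before the shock: 17 - P = P + 1 ⇒ 16 = 2P ⇒ P = 8, q = 9.
After the shift, demand is qd = 22 - P and supply is qs = P - 3.
Setting them equal: 22 - P = P - 3 → 25 = 2P, so P = 12.5 and q = 9.5.

9.5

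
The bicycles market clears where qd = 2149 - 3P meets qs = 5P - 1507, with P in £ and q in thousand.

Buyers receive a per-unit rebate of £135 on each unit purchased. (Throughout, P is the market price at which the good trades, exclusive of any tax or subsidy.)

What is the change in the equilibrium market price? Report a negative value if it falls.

Original equilibrium: 2149 - 3P = 5P - 1507 gives 3656 = 8P, so P = 457 and q = 778.
Since buyers' out-of-pocket price is the market price minus the rebate, the effective demand curve becomes qd = 2554 - 3P.
Clearing the new market: 2554 - 3P = 5P - 1507, so P = 507.625 and q = 1031.125.
ΔP = 507.625 − 457 = +50.625.

+50.625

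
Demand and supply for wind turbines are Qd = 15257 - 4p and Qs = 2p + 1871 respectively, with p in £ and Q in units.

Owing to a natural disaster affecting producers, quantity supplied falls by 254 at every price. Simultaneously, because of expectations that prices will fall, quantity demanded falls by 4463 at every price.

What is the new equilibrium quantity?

4676

Before the shock: 15257 - 4p = 2p + 1871 ⇒ 13386 = 6p ⇒ p = 2231, Q = 6333.
The shock moves the curves to Qd = 10794 - 4p and Qs = 2p + 1617.
Setting them equal: 10794 - 4p = 2p + 1617 → 9177 = 6p, so p = 1529.5 and Q = 4676.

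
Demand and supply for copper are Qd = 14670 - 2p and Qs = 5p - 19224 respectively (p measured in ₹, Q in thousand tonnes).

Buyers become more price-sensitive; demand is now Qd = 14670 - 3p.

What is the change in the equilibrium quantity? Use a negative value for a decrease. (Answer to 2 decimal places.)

-3026.25

Original equilibrium: 14670 - 2p = 5p - 19224 gives 33894 = 7p, so p = 4842 and Q = 4986.
The new curves are Qd = 14670 - 3p (demand) and Qs = 5p - 19224 (supply).
Clearing the new market: 14670 - 3p = 5p - 19224, so p = 4236.75 and Q = 1959.75.
ΔQ = 1959.75 − 4986 = -3026.25.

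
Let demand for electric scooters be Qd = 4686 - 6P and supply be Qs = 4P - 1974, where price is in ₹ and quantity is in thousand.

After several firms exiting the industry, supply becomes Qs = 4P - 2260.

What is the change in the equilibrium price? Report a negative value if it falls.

Before the shock: 4686 - 6P = 4P - 1974 ⇒ 6660 = 10P ⇒ P = 666, Q = 690.
The new curves are Qd = 4686 - 6P (demand) and Qs = 4P - 2260 (supply).
New equilibrium: 4686 - 6P = 4P - 2260 ⇒ 6946 = 10P ⇒ P = 694.6, Q = 518.4.
ΔP = 694.6 − 666 = +28.6.

+28.6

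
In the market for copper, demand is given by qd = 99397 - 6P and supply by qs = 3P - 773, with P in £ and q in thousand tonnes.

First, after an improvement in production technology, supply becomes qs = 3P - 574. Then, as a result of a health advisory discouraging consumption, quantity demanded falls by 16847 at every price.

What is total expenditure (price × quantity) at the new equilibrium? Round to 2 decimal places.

250609624.00

Initially, 99397 - 6P = 3P - 773, so 100170 = 9P and P = 11130, q = 32617.
The shock moves the curves to qd = 82550 - 6P and qs = 3P - 574.
New equilibrium: 82550 - 6P = 3P - 574 ⇒ 83124 = 9P ⇒ P = 9236, q = 27134.
New expenditure = 9236 × 27134 = 250609624.00.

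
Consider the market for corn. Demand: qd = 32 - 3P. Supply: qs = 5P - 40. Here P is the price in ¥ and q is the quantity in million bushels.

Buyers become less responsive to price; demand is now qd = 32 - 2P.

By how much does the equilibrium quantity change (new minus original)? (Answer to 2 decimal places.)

Initially, 32 - 3P = 5P - 40, so 72 = 8P and P = 9, q = 5.
After the shift, demand is qd = 32 - 2P and supply is qs = 5P - 40.
New equilibrium: 32 - 2P = 5P - 40 ⇒ 72 = 7P ⇒ P = 72/7 ≈ 10.2857, q = 80/7 ≈ 11.4286.
Δq = 11.4286 − 5 = +6.43.

+6.43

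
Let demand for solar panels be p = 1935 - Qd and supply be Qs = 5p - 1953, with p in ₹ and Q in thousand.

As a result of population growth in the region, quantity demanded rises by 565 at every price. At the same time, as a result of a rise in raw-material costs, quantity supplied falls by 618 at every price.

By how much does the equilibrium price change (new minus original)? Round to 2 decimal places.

Solve the original market: 1935 - p = 5p - 1953, hence p = 648 and Q = 1287.
After the shift, demand is Qd = 2500 - p and supply is Qs = 5p - 2571.
New equilibrium: 2500 - p = 5p - 2571 ⇒ 5071 = 6p ⇒ p = 5071/6 ≈ 845.1667, Q = 9929/6 ≈ 1654.8333.
Δp = 845.1667 − 648 = +197.17.

+197.17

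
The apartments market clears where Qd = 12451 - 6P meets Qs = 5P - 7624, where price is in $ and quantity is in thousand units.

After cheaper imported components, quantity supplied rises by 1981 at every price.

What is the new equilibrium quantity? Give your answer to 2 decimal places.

Initially, 12451 - 6P = 5P - 7624, so 20075 = 11P and P = 1825, Q = 1501.
The shock moves the curves to Qd = 12451 - 6P and Qs = 5P - 5643.
Setting them equal: 12451 - 6P = 5P - 5643 → 18094 = 11P, so P = 18094/11 ≈ 1644.9091 and Q = 28397/11 ≈ 2581.5455.

2581.55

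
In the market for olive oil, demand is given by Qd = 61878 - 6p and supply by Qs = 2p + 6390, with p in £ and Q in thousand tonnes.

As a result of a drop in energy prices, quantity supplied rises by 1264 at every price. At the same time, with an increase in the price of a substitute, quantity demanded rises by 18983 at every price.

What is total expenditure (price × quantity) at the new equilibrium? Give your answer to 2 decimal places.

237517823.78

Before the shock: 61878 - 6p = 2p + 6390 ⇒ 55488 = 8p ⇒ p = 6936, Q = 20262.
The shock moves the curves to Qd = 80861 - 6p and Qs = 2p + 7654.
Clearing the new market: 80861 - 6p = 2p + 7654, so p = 9150.875 and Q = 25955.75.
New expenditure = 9150.875 × 25955.75 = 237517823.78.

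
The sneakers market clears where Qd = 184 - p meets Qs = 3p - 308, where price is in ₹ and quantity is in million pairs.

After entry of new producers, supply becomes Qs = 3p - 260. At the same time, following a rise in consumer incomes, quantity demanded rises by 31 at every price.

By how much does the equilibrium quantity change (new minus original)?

+35.25

Initially, 184 - p = 3p - 308, so 492 = 4p and p = 123, Q = 61.
After the shift, demand is Qd = 215 - p and supply is Qs = 3p - 260.
Equate the new curves: 215 - p = 3p - 260, giving 475 = 4p, p = 118.75, Q = 96.25.
ΔQ = 96.25 − 61 = +35.25.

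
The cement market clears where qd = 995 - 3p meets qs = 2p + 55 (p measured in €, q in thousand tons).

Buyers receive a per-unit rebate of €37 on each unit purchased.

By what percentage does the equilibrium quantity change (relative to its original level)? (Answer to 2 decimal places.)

+10.30

Solve the original market: 995 - 3p = 2p + 55, hence p = 188 and q = 431.
Since buyers' out-of-pocket price is the market price minus the rebate, the effective demand curve becomes qd = 1106 - 3p.
Clearing the new market: 1106 - 3p = 2p + 55, so p = 210.2 and q = 475.4.
%Δq = (475.4 − 431) / 431 × 100 = +10.30%.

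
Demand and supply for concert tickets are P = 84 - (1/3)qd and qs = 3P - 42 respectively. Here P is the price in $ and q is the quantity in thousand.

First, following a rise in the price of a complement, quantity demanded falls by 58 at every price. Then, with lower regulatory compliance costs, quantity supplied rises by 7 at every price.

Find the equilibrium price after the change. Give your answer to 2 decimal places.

Before the shock: 252 - 3P = 3P - 42 ⇒ 294 = 6P ⇒ P = 49, q = 105.
With the change applied: demand qd = 194 - 3P, supply qs = 3P - 35.
Clearing the new market: 194 - 3P = 3P - 35, so P = 229/6 ≈ 38.1667 and q = 79.5.

38.17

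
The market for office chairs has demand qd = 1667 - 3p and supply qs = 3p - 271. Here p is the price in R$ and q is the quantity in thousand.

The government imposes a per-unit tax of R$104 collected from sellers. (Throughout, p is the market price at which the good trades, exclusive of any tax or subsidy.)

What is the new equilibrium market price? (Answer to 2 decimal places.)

Original equilibrium: 1667 - 3p = 3p - 271 gives 1938 = 6p, so p = 323 and q = 698.
Since sellers keep the price net of the tax, the effective supply curve becomes qs = 3p - 583.
Setting them equal: 1667 - 3p = 3p - 583 → 2250 = 6p, so p = 375 and q = 542.

375.00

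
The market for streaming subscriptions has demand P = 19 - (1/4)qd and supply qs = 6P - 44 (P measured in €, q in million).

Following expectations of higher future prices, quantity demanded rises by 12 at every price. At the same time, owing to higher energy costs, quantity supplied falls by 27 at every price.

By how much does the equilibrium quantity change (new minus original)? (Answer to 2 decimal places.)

-3.60

Initially, 76 - 4P = 6P - 44, so 120 = 10P and P = 12, q = 28.
After the shift, demand is qd = 88 - 4P and supply is qs = 6P - 71.
New equilibrium: 88 - 4P = 6P - 71 ⇒ 159 = 10P ⇒ P = 15.9, q = 24.4.
Δq = 24.4 − 28 = -3.60.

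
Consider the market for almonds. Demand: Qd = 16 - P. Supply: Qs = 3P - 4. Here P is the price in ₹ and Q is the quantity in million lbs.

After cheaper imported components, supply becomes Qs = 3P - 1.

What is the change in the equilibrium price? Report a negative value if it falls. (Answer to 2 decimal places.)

Initially, 16 - P = 3P - 4, so 20 = 4P and P = 5, Q = 11.
With the change applied: demand Qd = 16 - P, supply Qs = 3P - 1.
Setting them equal: 16 - P = 3P - 1 → 17 = 4P, so P = 4.25 and Q = 11.75.
ΔP = 4.25 − 5 = -0.75.

-0.75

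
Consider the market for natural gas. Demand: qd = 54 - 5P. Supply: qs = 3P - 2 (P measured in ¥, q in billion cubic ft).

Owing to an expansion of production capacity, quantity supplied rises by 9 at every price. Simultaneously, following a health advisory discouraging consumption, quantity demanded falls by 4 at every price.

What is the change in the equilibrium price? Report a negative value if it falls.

-1.625

Before the shock: 54 - 5P = 3P - 2 ⇒ 56 = 8P ⇒ P = 7, q = 19.
The new curves are qd = 50 - 5P (demand) and qs = 3P + 7 (supply).
New equilibrium: 50 - 5P = 3P + 7 ⇒ 43 = 8P ⇒ P = 5.375, q = 23.125.
ΔP = 5.375 − 7 = -1.625.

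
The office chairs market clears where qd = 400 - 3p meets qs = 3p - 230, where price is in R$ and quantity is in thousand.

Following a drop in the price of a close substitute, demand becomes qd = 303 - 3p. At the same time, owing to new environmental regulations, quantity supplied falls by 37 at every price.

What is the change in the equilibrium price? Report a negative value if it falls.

-10

Initially, 400 - 3p = 3p - 230, so 630 = 6p and p = 105, q = 85.
The new curves are qd = 303 - 3p (demand) and qs = 3p - 267 (supply).
Setting them equal: 303 - 3p = 3p - 267 → 570 = 6p, so p = 95 and q = 18.
Δp = 95 − 105 = -10.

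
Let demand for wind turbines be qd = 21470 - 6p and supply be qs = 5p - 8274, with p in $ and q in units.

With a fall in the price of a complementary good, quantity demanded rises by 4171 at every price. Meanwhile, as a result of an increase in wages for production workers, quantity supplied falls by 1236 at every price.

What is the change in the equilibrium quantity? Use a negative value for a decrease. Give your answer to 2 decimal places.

+1221.73

Solve the original market: 21470 - 6p = 5p - 8274, hence p = 2704 and q = 5246.
With the change applied: demand qd = 25641 - 6p, supply qs = 5p - 9510.
New equilibrium: 25641 - 6p = 5p - 9510 ⇒ 35151 = 11p ⇒ p = 35151/11 ≈ 3195.5455, q = 71145/11 ≈ 6467.7273.
Δq = 6467.7273 − 5246 = +1221.73.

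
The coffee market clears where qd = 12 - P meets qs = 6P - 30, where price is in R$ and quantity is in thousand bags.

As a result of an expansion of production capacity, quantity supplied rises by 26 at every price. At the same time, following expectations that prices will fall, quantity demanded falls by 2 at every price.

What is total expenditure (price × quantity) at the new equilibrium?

Before the shock: 12 - P = 6P - 30 ⇒ 42 = 7P ⇒ P = 6, q = 6.
The new curves are qd = 10 - P (demand) and qs = 6P - 4 (supply).
Equate the new curves: 10 - P = 6P - 4, giving 14 = 7P, P = 2, q = 8.
New expenditure = 2 × 8 = 16.

16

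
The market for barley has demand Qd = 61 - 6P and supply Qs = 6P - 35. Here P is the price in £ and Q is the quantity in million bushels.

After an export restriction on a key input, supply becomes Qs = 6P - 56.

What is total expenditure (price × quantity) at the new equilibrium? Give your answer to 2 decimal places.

24.38

Initially, 61 - 6P = 6P - 35, so 96 = 12P and P = 8, Q = 13.
The new curves are Qd = 61 - 6P (demand) and Qs = 6P - 56 (supply).
New equilibrium: 61 - 6P = 6P - 56 ⇒ 117 = 12P ⇒ P = 9.75, Q = 2.5.
New expenditure = 9.75 × 2.5 = 24.38.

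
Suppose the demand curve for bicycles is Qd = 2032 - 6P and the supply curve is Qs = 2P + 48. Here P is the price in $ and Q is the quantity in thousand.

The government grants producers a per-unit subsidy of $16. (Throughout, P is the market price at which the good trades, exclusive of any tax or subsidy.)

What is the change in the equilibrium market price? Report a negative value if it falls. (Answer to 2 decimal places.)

Before the shock: 2032 - 6P = 2P + 48 ⇒ 1984 = 8P ⇒ P = 248, Q = 544.
Since sellers receive the price plus the subsidy, the effective supply curve becomes Qs = 2P + 80.
Setting them equal: 2032 - 6P = 2P + 80 → 1952 = 8P, so P = 244 and Q = 568.
ΔP = 244 − 248 = -4.00.

-4.00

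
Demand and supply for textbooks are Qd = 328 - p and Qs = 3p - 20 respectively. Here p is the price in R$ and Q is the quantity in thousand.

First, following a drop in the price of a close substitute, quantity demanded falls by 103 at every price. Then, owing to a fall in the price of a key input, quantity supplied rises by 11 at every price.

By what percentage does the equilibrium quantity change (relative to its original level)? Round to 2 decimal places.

Original equilibrium: 328 - p = 3p - 20 gives 348 = 4p, so p = 87 and Q = 241.
The shock moves the curves to Qd = 225 - p and Qs = 3p - 9.
New equilibrium: 225 - p = 3p - 9 ⇒ 234 = 4p ⇒ p = 58.5, Q = 166.5.
%ΔQ = (166.5 − 241) / 241 × 100 = -30.91%.

-30.91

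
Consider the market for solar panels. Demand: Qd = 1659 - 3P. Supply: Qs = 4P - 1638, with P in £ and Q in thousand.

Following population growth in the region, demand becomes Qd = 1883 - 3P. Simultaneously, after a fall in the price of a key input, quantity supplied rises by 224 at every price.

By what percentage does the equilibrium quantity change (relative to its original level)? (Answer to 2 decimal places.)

Original equilibrium: 1659 - 3P = 4P - 1638 gives 3297 = 7P, so P = 471 and Q = 246.
The new curves are Qd = 1883 - 3P (demand) and Qs = 4P - 1414 (supply).
Equate the new curves: 1883 - 3P = 4P - 1414, giving 3297 = 7P, P = 471, Q = 470.
%ΔQ = (470 − 246) / 246 × 100 = +91.06%.

+91.06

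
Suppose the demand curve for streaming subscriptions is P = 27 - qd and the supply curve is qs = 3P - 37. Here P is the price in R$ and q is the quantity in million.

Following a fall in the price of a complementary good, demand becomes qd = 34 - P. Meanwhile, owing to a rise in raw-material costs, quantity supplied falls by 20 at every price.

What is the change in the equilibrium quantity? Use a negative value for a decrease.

Before the shock: 27 - P = 3P - 37 ⇒ 64 = 4P ⇒ P = 16, q = 11.
The shock moves the curves to qd = 34 - P and qs = 3P - 57.
New equilibrium: 34 - P = 3P - 57 ⇒ 91 = 4P ⇒ P = 22.75, q = 11.25.
Δq = 11.25 − 11 = +0.25.

+0.25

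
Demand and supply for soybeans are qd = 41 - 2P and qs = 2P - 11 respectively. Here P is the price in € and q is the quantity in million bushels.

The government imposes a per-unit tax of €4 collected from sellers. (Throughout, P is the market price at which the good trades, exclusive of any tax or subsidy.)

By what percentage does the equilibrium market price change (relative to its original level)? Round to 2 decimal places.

Initially, 41 - 2P = 2P - 11, so 52 = 4P and P = 13, q = 15.
Since sellers keep the price net of the tax, the effective supply curve becomes qs = 2P - 19.
Equate the new curves: 41 - 2P = 2P - 19, giving 60 = 4P, P = 15, q = 11.
%ΔP = (15 − 13) / 13 × 100 = +15.38%.

+15.38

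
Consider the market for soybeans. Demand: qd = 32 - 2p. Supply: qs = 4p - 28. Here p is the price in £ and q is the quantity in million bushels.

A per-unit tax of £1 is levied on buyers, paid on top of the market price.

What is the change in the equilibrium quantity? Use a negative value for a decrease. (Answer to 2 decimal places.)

Solve the original market: 32 - 2p = 4p - 28, hence p = 10 and q = 12.
Since buyers pay the price plus the tax, the effective demand curve becomes qd = 30 - 2p.
New equilibrium: 30 - 2p = 4p - 28 ⇒ 58 = 6p ⇒ p = 29/3 ≈ 9.6667, q = 32/3 ≈ 10.6667.
Δq = 10.6667 − 12 = -1.33.

-1.33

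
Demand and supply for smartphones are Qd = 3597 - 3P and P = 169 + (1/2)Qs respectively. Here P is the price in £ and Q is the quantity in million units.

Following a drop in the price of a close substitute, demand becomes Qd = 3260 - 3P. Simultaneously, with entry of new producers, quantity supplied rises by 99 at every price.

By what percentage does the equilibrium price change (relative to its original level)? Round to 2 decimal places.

-11.08

Initially, 3597 - 3P = 2P - 338, so 3935 = 5P and P = 787, Q = 1236.
The new curves are Qd = 3260 - 3P (demand) and Qs = 2P - 239 (supply).
Clearing the new market: 3260 - 3P = 2P - 239, so P = 699.8 and Q = 1160.6.
%ΔP = (699.8 − 787) / 787 × 100 = -11.08%.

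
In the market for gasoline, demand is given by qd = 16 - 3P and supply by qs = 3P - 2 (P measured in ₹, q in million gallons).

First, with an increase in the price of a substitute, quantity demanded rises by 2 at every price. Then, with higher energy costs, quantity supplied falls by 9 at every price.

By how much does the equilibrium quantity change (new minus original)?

-3.5

Solve the original market: 16 - 3P = 3P - 2, hence P = 3 and q = 7.
The shock moves the curves to qd = 18 - 3P and qs = 3P - 11.
New equilibrium: 18 - 3P = 3P - 11 ⇒ 29 = 6P ⇒ P = 29/6 ≈ 4.8333, q = 3.5.
Δq = 3.5 − 7 = -3.5.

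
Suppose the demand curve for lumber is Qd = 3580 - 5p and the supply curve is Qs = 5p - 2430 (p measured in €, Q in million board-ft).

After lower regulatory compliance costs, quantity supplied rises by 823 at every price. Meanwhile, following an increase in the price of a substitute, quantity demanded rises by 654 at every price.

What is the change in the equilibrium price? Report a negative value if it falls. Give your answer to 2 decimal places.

-16.90

Before the shock: 3580 - 5p = 5p - 2430 ⇒ 6010 = 10p ⇒ p = 601, Q = 575.
With the change applied: demand Qd = 4234 - 5p, supply Qs = 5p - 1607.
Setting them equal: 4234 - 5p = 5p - 1607 → 5841 = 10p, so p = 584.1 and Q = 1313.5.
Δp = 584.1 − 601 = -16.90.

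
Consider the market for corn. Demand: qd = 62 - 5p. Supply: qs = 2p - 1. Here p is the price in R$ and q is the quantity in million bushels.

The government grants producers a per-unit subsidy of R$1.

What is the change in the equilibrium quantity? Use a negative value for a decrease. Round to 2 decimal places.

+1.43

Before the shock: 62 - 5p = 2p - 1 ⇒ 63 = 7p ⇒ p = 9, q = 17.
Since sellers receive the price plus the subsidy, the effective supply curve becomes qs = 2p + 1.
Setting them equal: 62 - 5p = 2p + 1 → 61 = 7p, so p = 61/7 ≈ 8.7143 and q = 129/7 ≈ 18.4286.
Δq = 18.4286 − 17 = +1.43.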